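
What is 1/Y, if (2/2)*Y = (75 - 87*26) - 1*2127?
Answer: -1/4314 ≈ -0.00023180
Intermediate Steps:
Y = -4314 (Y = (75 - 87*26) - 1*2127 = (75 - 2262) - 2127 = -2187 - 2127 = -4314)
1/Y = 1/(-4314) = -1/4314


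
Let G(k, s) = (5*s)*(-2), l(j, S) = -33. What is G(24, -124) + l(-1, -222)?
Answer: 1207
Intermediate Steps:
G(k, s) = -10*s
G(24, -124) + l(-1, -222) = -10*(-124) - 33 = 1240 - 33 = 1207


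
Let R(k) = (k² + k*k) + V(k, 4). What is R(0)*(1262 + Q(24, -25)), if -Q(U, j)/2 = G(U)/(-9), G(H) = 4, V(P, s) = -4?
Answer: -45464/9 ≈ -5051.6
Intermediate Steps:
Q(U, j) = 8/9 (Q(U, j) = -8/(-9) = -8*(-1)/9 = -2*(-4/9) = 8/9)
R(k) = -4 + 2*k² (R(k) = (k² + k*k) - 4 = (k² + k²) - 4 = 2*k² - 4 = -4 + 2*k²)
R(0)*(1262 + Q(24, -25)) = (-4 + 2*0²)*(1262 + 8/9) = (-4 + 2*0)*(11366/9) = (-4 + 0)*(11366/9) = -4*11366/9 = -45464/9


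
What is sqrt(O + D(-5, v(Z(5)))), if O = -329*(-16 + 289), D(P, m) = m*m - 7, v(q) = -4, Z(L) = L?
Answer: 4*I*sqrt(5613) ≈ 299.68*I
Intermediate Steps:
D(P, m) = -7 + m**2 (D(P, m) = m**2 - 7 = -7 + m**2)
O = -89817 (O = -329*273 = -89817)
sqrt(O + D(-5, v(Z(5)))) = sqrt(-89817 + (-7 + (-4)**2)) = sqrt(-89817 + (-7 + 16)) = sqrt(-89817 + 9) = sqrt(-89808) = 4*I*sqrt(5613)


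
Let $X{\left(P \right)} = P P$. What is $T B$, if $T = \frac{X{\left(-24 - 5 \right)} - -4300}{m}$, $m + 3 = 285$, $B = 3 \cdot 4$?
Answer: $\frac{10282}{47} \approx 218.77$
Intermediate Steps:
$B = 12$
$m = 282$ ($m = -3 + 285 = 282$)
$X{\left(P \right)} = P^{2}$
$T = \frac{5141}{282}$ ($T = \frac{\left(-24 - 5\right)^{2} - -4300}{282} = \left(\left(-29\right)^{2} + 4300\right) \frac{1}{282} = \left(841 + 4300\right) \frac{1}{282} = 5141 \cdot \frac{1}{282} = \frac{5141}{282} \approx 18.23$)
$T B = \frac{5141}{282} \cdot 12 = \frac{10282}{47}$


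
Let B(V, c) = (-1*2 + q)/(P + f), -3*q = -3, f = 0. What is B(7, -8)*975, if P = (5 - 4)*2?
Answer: -975/2 ≈ -487.50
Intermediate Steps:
q = 1 (q = -⅓*(-3) = 1)
P = 2 (P = 1*2 = 2)
B(V, c) = -½ (B(V, c) = (-1*2 + 1)/(2 + 0) = (-2 + 1)/2 = -1*½ = -½)
B(7, -8)*975 = -½*975 = -975/2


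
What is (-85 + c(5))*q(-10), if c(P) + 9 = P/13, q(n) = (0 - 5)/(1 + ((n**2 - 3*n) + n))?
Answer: 6085/1573 ≈ 3.8684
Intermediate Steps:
q(n) = -5/(1 + n**2 - 2*n) (q(n) = -5/(1 + (n**2 - 2*n)) = -5/(1 + n**2 - 2*n))
c(P) = -9 + P/13
(-85 + c(5))*q(-10) = (-85 + (-9 + (1/13)*5))*(-5/(1 + (-10)**2 - 2*(-10))) = (-85 + (-9 + 5/13))*(-5/(1 + 100 + 20)) = (-85 - 112/13)*(-5/121) = -(-6085)/(13*121) = -1217/13*(-5/121) = 6085/1573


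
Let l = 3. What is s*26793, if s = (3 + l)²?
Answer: 964548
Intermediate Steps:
s = 36 (s = (3 + 3)² = 6² = 36)
s*26793 = 36*26793 = 964548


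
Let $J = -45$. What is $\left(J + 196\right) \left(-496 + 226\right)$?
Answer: $-40770$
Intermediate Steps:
$\left(J + 196\right) \left(-496 + 226\right) = \left(-45 + 196\right) \left(-496 + 226\right) = 151 \left(-270\right) = -40770$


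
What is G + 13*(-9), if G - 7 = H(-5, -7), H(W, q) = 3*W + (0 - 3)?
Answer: -128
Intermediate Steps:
H(W, q) = -3 + 3*W (H(W, q) = 3*W - 3 = -3 + 3*W)
G = -11 (G = 7 + (-3 + 3*(-5)) = 7 + (-3 - 15) = 7 - 18 = -11)
G + 13*(-9) = -11 + 13*(-9) = -11 - 117 = -128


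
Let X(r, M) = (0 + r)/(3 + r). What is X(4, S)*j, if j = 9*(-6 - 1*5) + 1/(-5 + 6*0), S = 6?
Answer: -1984/35 ≈ -56.686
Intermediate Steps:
X(r, M) = r/(3 + r)
j = -496/5 (j = 9*(-6 - 5) + 1/(-5 + 0) = 9*(-11) + 1/(-5) = -99 - ⅕ = -496/5 ≈ -99.200)
X(4, S)*j = (4/(3 + 4))*(-496/5) = (4/7)*(-496/5) = -1984/35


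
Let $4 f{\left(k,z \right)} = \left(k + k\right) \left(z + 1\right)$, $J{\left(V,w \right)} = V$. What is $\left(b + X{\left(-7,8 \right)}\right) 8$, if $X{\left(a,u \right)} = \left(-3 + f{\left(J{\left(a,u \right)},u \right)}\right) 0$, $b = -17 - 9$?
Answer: $-208$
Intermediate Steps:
$b = -26$ ($b = -17 - 9 = -26$)
$f{\left(k,z \right)} = \frac{k \left(1 + z\right)}{2}$ ($f{\left(k,z \right)} = \frac{\left(k + k\right) \left(z + 1\right)}{4} = \frac{2 k \left(1 + z\right)}{4} = \frac{k \left(1 + z\right)}{2}$)
$X{\left(a,u \right)} = 0$ ($X{\left(a,u \right)} = \left(-3 + \frac{a \left(1 + u\right)}{2}\right) 0 = 0$)
$\left(b + X{\left(-7,8 \right)}\right) 8 = \left(-26 + 0\right) 8 = \left(-26\right) 8 = -208$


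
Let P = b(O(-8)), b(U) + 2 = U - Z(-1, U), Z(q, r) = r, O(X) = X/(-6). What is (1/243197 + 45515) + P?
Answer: 11068625062/243197 ≈ 45513.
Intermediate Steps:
O(X) = -X/6 (O(X) = X*(-⅙) = -X/6)
b(U) = -2 (b(U) = -2 + (U - U) = -2 + 0 = -2)
P = -2
(1/243197 + 45515) + P = (1/243197 + 45515) - 2 = 11069111456/243197 - 2 = 11068625062/243197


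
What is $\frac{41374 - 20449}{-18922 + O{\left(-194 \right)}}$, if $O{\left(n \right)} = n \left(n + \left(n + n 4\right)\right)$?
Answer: $\frac{675}{6674} \approx 0.10114$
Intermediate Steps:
$O{\left(n \right)} = 6 n^{2}$ ($O{\left(n \right)} = n \left(n + \left(n + 4 n\right)\right) = n \left(n + 5 n\right) = n 6 n = 6 n^{2}$)
$\frac{41374 - 20449}{-18922 + O{\left(-194 \right)}} = \frac{41374 - 20449}{-18922 + 6 \left(-194\right)^{2}} = \frac{20925}{-18922 + 6 \cdot 37636} = \frac{20925}{-18922 + 225816} = \frac{20925}{206894} = 20925 \cdot \frac{1}{206894} = \frac{675}{6674}$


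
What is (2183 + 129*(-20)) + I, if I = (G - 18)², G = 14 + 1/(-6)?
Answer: -13667/36 ≈ -379.64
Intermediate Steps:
G = 83/6 (G = 14 - ⅙ = 83/6 ≈ 13.833)
I = 625/36 (I = (83/6 - 18)² = (-25/6)² = 625/36 ≈ 17.361)
(2183 + 129*(-20)) + I = (2183 + 129*(-20)) + 625/36 = (2183 - 2580) + 625/36 = -397 + 625/36 = -13667/36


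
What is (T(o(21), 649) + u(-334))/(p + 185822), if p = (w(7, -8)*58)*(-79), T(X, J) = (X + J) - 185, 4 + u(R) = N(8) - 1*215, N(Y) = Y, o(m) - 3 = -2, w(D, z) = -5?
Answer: 127/104366 ≈ 0.0012169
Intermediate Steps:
o(m) = 1 (o(m) = 3 - 2 = 1)
u(R) = -211 (u(R) = -4 + (8 - 1*215) = -4 + (8 - 215) = -4 - 207 = -211)
T(X, J) = -185 + J + X (T(X, J) = (J + X) - 185 = -185 + J + X)
p = 22910 (p = -5*58*(-79) = -290*(-79) = 22910)
(T(o(21), 649) + u(-334))/(p + 185822) = ((-185 + 649 + 1) - 211)/(22910 + 185822) = (465 - 211)/208732 = 254*(1/208732) = 127/104366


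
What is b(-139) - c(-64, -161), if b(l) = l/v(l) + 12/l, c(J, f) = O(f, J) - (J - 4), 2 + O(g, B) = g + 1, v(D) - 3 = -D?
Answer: 1834347/19738 ≈ 92.935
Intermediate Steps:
v(D) = 3 - D
O(g, B) = -1 + g (O(g, B) = -2 + (g + 1) = -2 + (1 + g) = -1 + g)
c(J, f) = 3 + f - J (c(J, f) = (-1 + f) - (J - 4) = (-1 + f) - (-4 + J) = (-1 + f) + (4 - J) = 3 + f - J)
b(l) = 12/l + l/(3 - l) (b(l) = l/(3 - l) + 12/l = 12/l + l/(3 - l))
b(-139) - c(-64, -161) = (12/(-139) - 1*(-139)/(-3 - 139)) - (3 - 161 - 1*(-64)) = (12*(-1/139) - 1*(-139)/(-142)) - (3 - 161 + 64) = (-12/139 - 1*(-139)*(-1/142)) - 1*(-94) = (-12/139 - 139/142) + 94 = -21025/19738 + 94 = 1834347/19738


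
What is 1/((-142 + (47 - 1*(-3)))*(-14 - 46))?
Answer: 1/5520 ≈ 0.00018116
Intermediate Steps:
1/((-142 + (47 - 1*(-3)))*(-14 - 46)) = 1/((-142 + (47 + 3))*(-60)) = 1/((-142 + 50)*(-60)) = 1/(-92*(-60)) = 1/5520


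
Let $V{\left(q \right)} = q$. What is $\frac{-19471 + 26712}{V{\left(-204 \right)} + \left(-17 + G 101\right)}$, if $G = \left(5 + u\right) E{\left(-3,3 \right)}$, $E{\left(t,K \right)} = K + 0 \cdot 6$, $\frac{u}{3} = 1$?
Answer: $\frac{7241}{2203} \approx 3.2869$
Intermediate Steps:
$u = 3$ ($u = 3 \cdot 1 = 3$)
$E{\left(t,K \right)} = K$ ($E{\left(t,K \right)} = K + 0 = K$)
$G = 24$ ($G = \left(5 + 3\right) 3 = 8 \cdot 3 = 24$)
$\frac{-19471 + 26712}{V{\left(-204 \right)} + \left(-17 + G 101\right)} = \frac{-19471 + 26712}{-204 + \left(-17 + 24 \cdot 101\right)} = \frac{7241}{-204 + \left(-17 + 2424\right)} = \frac{7241}{-204 + 2407} = \frac{7241}{2203}$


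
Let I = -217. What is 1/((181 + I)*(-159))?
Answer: 1/5724 ≈ 0.00017470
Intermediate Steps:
1/((181 + I)*(-159)) = 1/((181 - 217)*(-159)) = 1/(-36*(-159)) = 1/5724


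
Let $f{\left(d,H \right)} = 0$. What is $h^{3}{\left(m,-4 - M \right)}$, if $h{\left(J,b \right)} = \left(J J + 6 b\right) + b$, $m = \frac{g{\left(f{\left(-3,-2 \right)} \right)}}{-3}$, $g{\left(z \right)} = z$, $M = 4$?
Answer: $-175616$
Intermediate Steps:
$m = 0$ ($m = \frac{0}{-3} = 0 \left(- \frac{1}{3}\right) = 0$)
$h{\left(J,b \right)} = J^{2} + 7 b$ ($h{\left(J,b \right)} = \left(J^{2} + 6 b\right) + b = J^{2} + 7 b$)
$h^{3}{\left(m,-4 - M \right)} = \left(0^{2} + 7 \left(-4 - 4\right)\right)^{3} = \left(0 + 7 \left(-4 - 4\right)\right)^{3} = \left(0 + 7 \left(-8\right)\right)^{3} = \left(0 - 56\right)^{3} = \left(-56\right)^{3} = -175616$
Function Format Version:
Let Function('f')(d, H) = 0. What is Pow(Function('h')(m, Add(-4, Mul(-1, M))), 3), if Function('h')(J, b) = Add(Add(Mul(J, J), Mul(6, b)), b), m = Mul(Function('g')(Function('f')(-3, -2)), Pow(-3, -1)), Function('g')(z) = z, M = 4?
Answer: -175616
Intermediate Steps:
m = 0 (m = Mul(0, Pow(-3, -1)) = Mul(0, Rational(-1, 3)) = 0)
Function('h')(J, b) = Add(Pow(J, 2), Mul(7, b)) (Function('h')(J, b) = Add(Add(Pow(J, 2), Mul(6, b)), b) = Add(Pow(J, 2), Mul(7, b)))
Pow(Function('h')(m, Add(-4, Mul(-1, M))), 3) = Pow(Add(Pow(0, 2), Mul(7, Add(-4, Mul(-1, 4)))), 3) = Pow(Add(0, Mul(7, Add(-4, -4))), 3) = Pow(Add(0, Mul(7, -8)), 3) = Pow(Add(0, -56), 3) = Pow(-56, 3) = -175616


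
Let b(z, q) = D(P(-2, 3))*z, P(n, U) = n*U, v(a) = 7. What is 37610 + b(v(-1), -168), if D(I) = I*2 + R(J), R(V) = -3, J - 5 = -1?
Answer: 37505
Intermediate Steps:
P(n, U) = U*n
J = 4 (J = 5 - 1 = 4)
D(I) = -3 + 2*I (D(I) = I*2 - 3 = 2*I - 3 = -3 + 2*I)
b(z, q) = -15*z (b(z, q) = (-3 + 2*(3*(-2)))*z = (-3 + 2*(-6))*z = (-3 - 12)*z = -15*z)
37610 + b(v(-1), -168) = 37610 - 15*7 = 37610 - 105 = 37505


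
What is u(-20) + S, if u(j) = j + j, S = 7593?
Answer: 7553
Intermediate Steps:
u(j) = 2*j
u(-20) + S = 2*(-20) + 7593 = -40 + 7593 = 7553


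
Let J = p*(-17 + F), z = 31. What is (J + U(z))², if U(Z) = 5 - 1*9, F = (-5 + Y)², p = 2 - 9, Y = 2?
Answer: 2704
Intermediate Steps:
p = -7
F = 9 (F = (-5 + 2)² = (-3)² = 9)
J = 56 (J = -7*(-17 + 9) = -7*(-8) = 56)
U(Z) = -4 (U(Z) = 5 - 9 = -4)
(J + U(z))² = (56 - 4)² = 52² = 2704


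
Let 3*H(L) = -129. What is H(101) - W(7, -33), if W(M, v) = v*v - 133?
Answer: -999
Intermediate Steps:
W(M, v) = -133 + v² (W(M, v) = v² - 133 = -133 + v²)
H(L) = -43 (H(L) = (⅓)*(-129) = -43)
H(101) - W(7, -33) = -43 - (-133 + (-33)²) = -43 - (-133 + 1089) = -43 - 1*956 = -43 - 956 = -999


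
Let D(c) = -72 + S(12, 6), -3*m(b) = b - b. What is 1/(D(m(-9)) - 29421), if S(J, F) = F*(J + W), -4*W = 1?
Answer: -2/58845 ≈ -3.3988e-5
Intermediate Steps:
W = -¼ (W = -¼*1 = -¼ ≈ -0.25000)
m(b) = 0 (m(b) = -(b - b)/3 = -⅓*0 = 0)
S(J, F) = F*(-¼ + J) (S(J, F) = F*(J - ¼) = F*(-¼ + J))
D(c) = -3/2 (D(c) = -72 + 6*(-¼ + 12) = -72 + 6*(47/4) = -72 + 141/2 = -3/2)
1/(D(m(-9)) - 29421) = 1/(-3/2 - 29421) = 1/(-58845/2) = -2/58845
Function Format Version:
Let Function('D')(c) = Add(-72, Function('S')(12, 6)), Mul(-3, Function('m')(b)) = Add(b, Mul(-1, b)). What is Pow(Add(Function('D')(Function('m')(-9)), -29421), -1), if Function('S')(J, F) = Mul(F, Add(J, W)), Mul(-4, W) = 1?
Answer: Rational(-2, 58845) ≈ -3.3988e-5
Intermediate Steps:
W = Rational(-1, 4) (W = Mul(Rational(-1, 4), 1) = Rational(-1, 4) ≈ -0.25000)
Function('m')(b) = 0 (Function('m')(b) = Mul(Rational(-1, 3), Add(b, Mul(-1, b))) = Mul(Rational(-1, 3), 0) = 0)
Function('S')(J, F) = Mul(F, Add(Rational(-1, 4), J)) (Function('S')(J, F) = Mul(F, Add(J, Rational(-1, 4))) = Mul(F, Add(Rational(-1, 4), J)))
Function('D')(c) = Rational(-3, 2) (Function('D')(c) = Add(-72, Mul(6, Add(Rational(-1, 4), 12))) = Add(-72, Mul(6, Rational(47, 4))) = Add(-72, Rational(141, 2)) = Rational(-3, 2))
Pow(Add(Function('D')(Function('m')(-9)), -29421), -1) = Pow(Add(Rational(-3, 2), -29421), -1) = Pow(Rational(-58845, 2), -1) = Rational(-2, 58845)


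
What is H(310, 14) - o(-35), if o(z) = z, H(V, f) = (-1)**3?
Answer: 34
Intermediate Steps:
H(V, f) = -1
H(310, 14) - o(-35) = -1 - 1*(-35) = -1 + 35 = 34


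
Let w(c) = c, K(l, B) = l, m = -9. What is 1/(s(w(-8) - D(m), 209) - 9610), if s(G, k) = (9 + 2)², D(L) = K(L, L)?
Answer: -1/9489 ≈ -0.00010539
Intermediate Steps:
D(L) = L
s(G, k) = 121 (s(G, k) = 11² = 121)
1/(s(w(-8) - D(m), 209) - 9610) = 1/(121 - 9610) = 1/(-9489) = -1/9489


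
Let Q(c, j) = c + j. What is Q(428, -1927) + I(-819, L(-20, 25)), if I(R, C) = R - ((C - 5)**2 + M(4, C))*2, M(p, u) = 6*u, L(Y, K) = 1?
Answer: -2362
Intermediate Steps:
I(R, C) = R - 12*C - 2*(-5 + C)**2 (I(R, C) = R - ((C - 5)**2 + 6*C)*2 = R - ((-5 + C)**2 + 6*C)*2 = R - (2*(-5 + C)**2 + 12*C) = R + (-12*C - 2*(-5 + C)**2) = R - 12*C - 2*(-5 + C)**2)
Q(428, -1927) + I(-819, L(-20, 25)) = (428 - 1927) + (-819 - 12*1 - 2*(-5 + 1)**2) = -1499 + (-819 - 12 - 2*(-4)**2) = -1499 + (-819 - 12 - 2*16) = -1499 + (-819 - 12 - 32) = -1499 - 863 = -2362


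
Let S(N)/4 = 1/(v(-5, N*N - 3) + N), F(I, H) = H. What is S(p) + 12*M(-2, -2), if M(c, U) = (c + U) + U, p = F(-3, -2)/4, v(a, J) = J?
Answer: -952/13 ≈ -73.231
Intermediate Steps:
p = -1/2 (p = -2/4 = -2*1/4 = -1/2 ≈ -0.50000)
S(N) = 4/(-3 + N + N**2) (S(N) = 4/((N*N - 3) + N) = 4/((N**2 - 3) + N) = 4/((-3 + N**2) + N) = 4/(-3 + N + N**2))
M(c, U) = c + 2*U (M(c, U) = (U + c) + U = c + 2*U)
S(p) + 12*M(-2, -2) = 4/(-3 - 1/2 + (-1/2)**2) + 12*(-2 + 2*(-2)) = 4/(-3 - 1/2 + 1/4) + 12*(-2 - 4) = 4/(-13/4) + 12*(-6) = 4*(-4/13) - 72 = -16/13 - 72 = -952/13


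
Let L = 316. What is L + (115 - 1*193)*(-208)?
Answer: 16540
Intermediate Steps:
L + (115 - 1*193)*(-208) = 316 + (115 - 1*193)*(-208) = 316 + (115 - 193)*(-208) = 316 - 78*(-208) = 316 + 16224 = 16540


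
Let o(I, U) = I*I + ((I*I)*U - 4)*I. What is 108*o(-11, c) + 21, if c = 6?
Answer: -844647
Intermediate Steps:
o(I, U) = I² + I*(-4 + U*I²) (o(I, U) = I² + (I²*U - 4)*I = I² + (U*I² - 4)*I = I² + (-4 + U*I²)*I = I² + I*(-4 + U*I²))
108*o(-11, c) + 21 = 108*(-11*(-4 - 11 + 6*(-11)²)) + 21 = 108*(-11*(-4 - 11 + 6*121)) + 21 = 108*(-11*(-4 - 11 + 726)) + 21 = 108*(-11*711) + 21 = 108*(-7821) + 21 = -844668 + 21 = -844647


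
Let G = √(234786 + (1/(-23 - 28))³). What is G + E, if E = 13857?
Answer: 13857 + √1588374481935/2601 ≈ 14342.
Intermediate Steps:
G = √1588374481935/2601 (G = √(234786 + (1/(-51))³) = √(234786 + (-1/51)³) = √(234786 - 1/132651) = √(31144597685/132651) = √1588374481935/2601 ≈ 484.55)
G + E = √1588374481935/2601 + 13857 = 13857 + √1588374481935/2601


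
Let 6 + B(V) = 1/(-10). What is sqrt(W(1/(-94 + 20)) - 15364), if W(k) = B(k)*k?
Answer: I*sqrt(2103320315)/370 ≈ 123.95*I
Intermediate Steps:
B(V) = -61/10 (B(V) = -6 + 1/(-10) = -6 - 1/10 = -61/10)
W(k) = -61*k/10
sqrt(W(1/(-94 + 20)) - 15364) = sqrt(-61/(10*(-94 + 20)) - 15364) = sqrt(-61/10/(-74) - 15364) = sqrt(-61/10*(-1/74) - 15364) = sqrt(61/740 - 15364) = sqrt(-11369299/740) = I*sqrt(2103320315)/370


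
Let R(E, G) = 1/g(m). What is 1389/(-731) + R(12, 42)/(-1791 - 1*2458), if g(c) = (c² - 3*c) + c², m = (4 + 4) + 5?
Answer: -1764657170/928699681 ≈ -1.9001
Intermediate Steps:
m = 13 (m = 8 + 5 = 13)
g(c) = -3*c + 2*c²
R(E, G) = 1/299 (R(E, G) = 1/(13*(-3 + 2*13)) = 1/(13*(-3 + 26)) = 1/(13*23) = 1/299)
1389/(-731) + R(12, 42)/(-1791 - 1*2458) = 1389/(-731) + 1/(299*(-1791 - 1*2458)) = 1389*(-1/731) + 1/(299*(-1791 - 2458)) = -1389/731 + (1/299)/(-4249) = -1389/731 + (1/299)*(-1/4249) = -1389/731 - 1/1270451 = -1764657170/928699681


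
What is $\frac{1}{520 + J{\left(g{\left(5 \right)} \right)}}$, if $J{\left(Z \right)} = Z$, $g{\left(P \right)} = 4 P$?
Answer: $\frac{1}{540} \approx 0.0018519$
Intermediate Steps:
$\frac{1}{520 + J{\left(g{\left(5 \right)} \right)}} = \frac{1}{520 + 4 \cdot 5} = \frac{1}{520 + 20} = \frac{1}{540}$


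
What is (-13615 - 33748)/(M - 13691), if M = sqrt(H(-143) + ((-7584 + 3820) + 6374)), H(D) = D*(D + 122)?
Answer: 648446833/187437868 + 47363*sqrt(5613)/187437868 ≈ 3.4785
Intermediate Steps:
H(D) = D*(122 + D)
M = sqrt(5613) (M = sqrt(-143*(122 - 143) + ((-7584 + 3820) + 6374)) = sqrt(-143*(-21) + (-3764 + 6374)) = sqrt(3003 + 2610) = sqrt(5613) ≈ 74.920)
(-13615 - 33748)/(M - 13691) = (-13615 - 33748)/(sqrt(5613) - 13691) = -47363/(-13691 + sqrt(5613))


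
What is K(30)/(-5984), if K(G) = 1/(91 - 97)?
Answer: 1/35904 ≈ 2.7852e-5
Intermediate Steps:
K(G) = -1/6 (K(G) = 1/(-6) = -1/6)
K(30)/(-5984) = -1/6/(-5984) = -1/6*(-1/5984) = 1/35904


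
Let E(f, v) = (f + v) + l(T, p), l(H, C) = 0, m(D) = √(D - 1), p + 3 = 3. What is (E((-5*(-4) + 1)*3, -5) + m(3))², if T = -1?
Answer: (58 + √2)² ≈ 3530.0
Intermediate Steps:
p = 0 (p = -3 + 3 = 0)
m(D) = √(-1 + D)
E(f, v) = f + v (E(f, v) = (f + v) + 0 = f + v)
(E((-5*(-4) + 1)*3, -5) + m(3))² = (((-5*(-4) + 1)*3 - 5) + √(-1 + 3))² = (((20 + 1)*3 - 5) + √2)² = ((21*3 - 5) + √2)² = ((63 - 5) + √2)² = (58 + √2)²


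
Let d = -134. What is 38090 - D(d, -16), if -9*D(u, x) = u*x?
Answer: 344954/9 ≈ 38328.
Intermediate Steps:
D(u, x) = -u*x/9
38090 - D(d, -16) = 38090 - (-1)*(-134)*(-16)/9 = 38090 - 1*(-2144/9) = 38090 + 2144/9 = 344954/9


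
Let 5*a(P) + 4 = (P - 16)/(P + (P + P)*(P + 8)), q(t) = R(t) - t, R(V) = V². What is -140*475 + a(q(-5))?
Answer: -54863159/825 ≈ -66501.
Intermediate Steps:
q(t) = t² - t
a(P) = -⅘ + (-16 + P)/(5*(P + 2*P*(8 + P))) (a(P) = -⅘ + ((P - 16)/(P + (P + P)*(P + 8)))/5 = -⅘ + ((-16 + P)/(P + (2*P)*(8 + P)))/5 = -⅘ + ((-16 + P)/(P + 2*P*(8 + P)))/5 = -⅘ + (-16 + P)/(5*(P + 2*P*(8 + P))))
-140*475 + a(q(-5)) = -140*475 + (-16 - (-335)*(-1 - 5) - 8*25*(-1 - 5)²)/(5*((-5*(-1 - 5)))*(17 + 2*(-5*(-1 - 5)))) = -66500 + (-16 - (-335)*(-6) - 8*(-5*(-6))²)/(5*((-5*(-6)))*(17 + 2*(-5*(-6)))) = -66500 + (⅕)*(-16 - 67*30 - 8*30²)/(30*(17 + 2*30)) = -66500 + (⅕)*(1/30)*(-16 - 2010 - 8*900)/(17 + 60) = -66500 + (⅕)*(1/30)*(-16 - 2010 - 7200)/77 = -66500 + (⅕)*(1/30)*(1/77)*(-9226) = -66500 - 659/825 = -54863159/825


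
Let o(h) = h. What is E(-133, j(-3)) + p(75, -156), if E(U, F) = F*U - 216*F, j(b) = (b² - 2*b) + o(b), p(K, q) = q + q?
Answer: -4500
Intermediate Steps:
p(K, q) = 2*q
j(b) = b² - b (j(b) = (b² - 2*b) + b = b² - b)
E(U, F) = -216*F + F*U
E(-133, j(-3)) + p(75, -156) = (-3*(-1 - 3))*(-216 - 133) + 2*(-156) = -3*(-4)*(-349) - 312 = 12*(-349) - 312 = -4188 - 312 = -4500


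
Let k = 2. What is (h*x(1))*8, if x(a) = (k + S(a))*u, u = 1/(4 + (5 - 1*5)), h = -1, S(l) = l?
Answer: -6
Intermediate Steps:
u = ¼ (u = 1/(4 + (5 - 5)) = 1/(4 + 0) = 1/4 = ¼ ≈ 0.25000)
x(a) = ½ + a/4 (x(a) = (2 + a)*(¼) = ½ + a/4)
(h*x(1))*8 = -(½ + (¼)*1)*8 = -(½ + ¼)*8 = -1*¾*8 = -¾*8 = -6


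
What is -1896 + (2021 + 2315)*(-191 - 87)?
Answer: -1207304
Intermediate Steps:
-1896 + (2021 + 2315)*(-191 - 87) = -1896 + 4336*(-278) = -1896 - 1205408 = -1207304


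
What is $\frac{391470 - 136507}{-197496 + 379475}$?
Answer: $\frac{254963}{181979} \approx 1.4011$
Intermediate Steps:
$\frac{391470 - 136507}{-197496 + 379475} = \frac{254963}{181979}$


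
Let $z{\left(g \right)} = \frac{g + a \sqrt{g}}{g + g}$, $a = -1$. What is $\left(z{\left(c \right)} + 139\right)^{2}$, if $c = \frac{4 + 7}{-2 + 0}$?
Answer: $\frac{\left(3069 + i \sqrt{22}\right)^{2}}{484} \approx 19460.0 + 59.483 i$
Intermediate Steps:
$c = - \frac{11}{2}$ ($c = \frac{11}{-2} = 11 \left(- \frac{1}{2}\right) = - \frac{11}{2} \approx -5.5$)
$z{\left(g \right)} = \frac{g - \sqrt{g}}{2 g}$ ($z{\left(g \right)} = \frac{g - \sqrt{g}}{g + g} = \frac{g - \sqrt{g}}{2 g}$)
$\left(z{\left(c \right)} + 139\right)^{2} = \left(\left(\frac{1}{2} - \frac{1}{2 \frac{i \sqrt{22}}{2}}\right) + 139\right)^{2} = \left(\left(\frac{1}{2} - \frac{\left(- \frac{1}{11}\right) i \sqrt{22}}{2}\right) + 139\right)^{2} = \left(\left(\frac{1}{2} + \frac{i \sqrt{22}}{22}\right) + 139\right)^{2} = \left(\frac{279}{2} + \frac{i \sqrt{22}}{22}\right)^{2}$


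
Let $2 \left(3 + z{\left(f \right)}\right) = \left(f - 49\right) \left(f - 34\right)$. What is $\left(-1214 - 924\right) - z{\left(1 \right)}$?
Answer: $-2927$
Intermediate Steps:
$z{\left(f \right)} = -3 + \frac{\left(-49 + f\right) \left(-34 + f\right)}{2}$ ($z{\left(f \right)} = -3 + \frac{\left(f - 49\right) \left(f - 34\right)}{2} = -3 + \frac{\left(-49 + f\right) \left(-34 + f\right)}{2}$)
$\left(-1214 - 924\right) - z{\left(1 \right)} = \left(-1214 - 924\right) - \left(830 + \frac{1^{2}}{2} - \frac{83}{2}\right) = \left(-1214 - 924\right) - \left(830 + \frac{1}{2} \cdot 1 - \frac{83}{2}\right) = -2138 - \left(830 + \frac{1}{2} - \frac{83}{2}\right) = -2138 - 789 = -2927$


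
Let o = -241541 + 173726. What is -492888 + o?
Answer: -560703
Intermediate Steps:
o = -67815
-492888 + o = -492888 - 67815 = -560703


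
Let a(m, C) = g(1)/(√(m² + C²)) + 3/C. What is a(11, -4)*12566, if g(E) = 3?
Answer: -18849/2 + 37698*√137/137 ≈ -6203.7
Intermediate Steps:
a(m, C) = 3/C + 3/√(C² + m²) (a(m, C) = 3/(√(m² + C²)) + 3/C = 3/(√(C² + m²)) + 3/C = 3/√(C² + m²) + 3/C = 3/C + 3/√(C² + m²))
a(11, -4)*12566 = (3/(-4) + 3/√((-4)² + 11²))*12566 = (3*(-¼) + 3/√(16 + 121))*12566 = (-¾ + 3/√137)*12566 = (-¾ + 3*(√137/137))*12566 = (-¾ + 3*√137/137)*12566 = -18849/2 + 37698*√137/137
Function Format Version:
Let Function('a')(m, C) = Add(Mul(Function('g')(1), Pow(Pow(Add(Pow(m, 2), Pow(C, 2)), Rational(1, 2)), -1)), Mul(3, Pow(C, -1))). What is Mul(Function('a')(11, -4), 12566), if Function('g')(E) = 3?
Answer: Add(Rational(-18849, 2), Mul(Rational(37698, 137), Pow(137, Rational(1, 2)))) ≈ -6203.7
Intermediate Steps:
Function('a')(m, C) = Add(Mul(3, Pow(C, -1)), Mul(3, Pow(Add(Pow(C, 2), Pow(m, 2)), Rational(-1, 2)))) (Function('a')(m, C) = Add(Mul(3, Pow(Pow(Add(Pow(m, 2), Pow(C, 2)), Rational(1, 2)), -1)), Mul(3, Pow(C, -1))) = Add(Mul(3, Pow(Pow(Add(Pow(C, 2), Pow(m, 2)), Rational(1, 2)), -1)), Mul(3, Pow(C, -1))) = Add(Mul(3, Pow(Add(Pow(C, 2), Pow(m, 2)), Rational(-1, 2))), Mul(3, Pow(C, -1))) = Add(Mul(3, Pow(C, -1)), Mul(3, Pow(Add(Pow(C, 2), Pow(m, 2)), Rational(-1, 2)))))
Mul(Function('a')(11, -4), 12566) = Mul(Add(Mul(3, Pow(-4, -1)), Mul(3, Pow(Add(Pow(-4, 2), Pow(11, 2)), Rational(-1, 2)))), 12566) = Mul(Add(Mul(3, Rational(-1, 4)), Mul(3, Pow(Add(16, 121), Rational(-1, 2)))), 12566) = Mul(Add(Rational(-3, 4), Mul(3, Pow(137, Rational(-1, 2)))), 12566) = Mul(Add(Rational(-3, 4), Mul(3, Mul(Rational(1, 137), Pow(137, Rational(1, 2))))), 12566) = Mul(Add(Rational(-3, 4), Mul(Rational(3, 137), Pow(137, Rational(1, 2)))), 12566) = Add(Rational(-18849, 2), Mul(Rational(37698, 137), Pow(137, Rational(1, 2))))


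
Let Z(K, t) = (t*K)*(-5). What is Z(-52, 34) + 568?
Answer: 9408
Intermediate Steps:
Z(K, t) = -5*K*t (Z(K, t) = (K*t)*(-5) = -5*K*t)
Z(-52, 34) + 568 = -5*(-52)*34 + 568 = 8840 + 568 = 9408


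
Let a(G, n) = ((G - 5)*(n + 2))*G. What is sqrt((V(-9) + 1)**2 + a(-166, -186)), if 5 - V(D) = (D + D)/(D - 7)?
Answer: 27*I*sqrt(458535)/8 ≈ 2285.4*I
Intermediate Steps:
V(D) = 5 - 2*D/(-7 + D) (V(D) = 5 - (D + D)/(D - 7) = 5 - 2*D/(-7 + D))
a(G, n) = G*(-5 + G)*(2 + n) (a(G, n) = ((-5 + G)*(2 + n))*G = G*(-5 + G)*(2 + n))
sqrt((V(-9) + 1)**2 + a(-166, -186)) = sqrt(((-35 + 3*(-9))/(-7 - 9) + 1)**2 - 166*(-10 - 5*(-186) + 2*(-166) - 166*(-186))) = sqrt(((-35 - 27)/(-16) + 1)**2 - 166*(-10 + 930 - 332 + 30876)) = sqrt((-1/16*(-62) + 1)**2 - 166*31464) = sqrt((31/8 + 1)**2 - 5223024) = sqrt((39/8)**2 - 5223024) = sqrt(1521/64 - 5223024) = sqrt(-334272015/64) = 27*I*sqrt(458535)/8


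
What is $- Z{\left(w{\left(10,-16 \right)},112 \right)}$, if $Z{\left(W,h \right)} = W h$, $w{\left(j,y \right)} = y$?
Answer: $1792$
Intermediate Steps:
$- Z{\left(w{\left(10,-16 \right)},112 \right)} = - \left(-16\right) 112 = \left(-1\right) \left(-1792\right) = 1792$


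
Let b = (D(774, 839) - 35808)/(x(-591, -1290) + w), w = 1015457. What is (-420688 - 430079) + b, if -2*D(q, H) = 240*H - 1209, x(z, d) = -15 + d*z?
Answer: -3025041866055/3555664 ≈ -8.5077e+5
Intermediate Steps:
D(q, H) = 1209/2 - 120*H (D(q, H) = -(240*H - 1209)/2 = -(-1209 + 240*H)/2 = 1209/2 - 120*H)
b = -271767/3555664 (b = ((1209/2 - 120*839) - 35808)/((-15 - 1290*(-591)) + 1015457) = ((1209/2 - 100680) - 35808)/((-15 + 762390) + 1015457) = (-200151/2 - 35808)/(762375 + 1015457) = -271767/2/1777832 = -271767/2*1/1777832 = -271767/3555664 ≈ -0.076432)
(-420688 - 430079) + b = (-420688 - 430079) - 271767/3555664 = -850767 - 271767/3555664 = -3025041866055/3555664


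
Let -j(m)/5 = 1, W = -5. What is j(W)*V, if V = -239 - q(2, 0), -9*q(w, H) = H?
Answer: 1195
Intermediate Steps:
q(w, H) = -H/9
j(m) = -5 (j(m) = -5*1 = -5)
V = -239 (V = -239 - (-1)*0/9 = -239 - 1*0 = -239 + 0 = -239)
j(W)*V = -5*(-239) = 1195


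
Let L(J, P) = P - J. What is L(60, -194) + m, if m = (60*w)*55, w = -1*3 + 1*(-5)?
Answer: -26654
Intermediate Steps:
w = -8 (w = -3 - 5 = -8)
m = -26400 (m = (60*(-8))*55 = -480*55 = -26400)
L(60, -194) + m = (-194 - 1*60) - 26400 = (-194 - 60) - 26400 = -254 - 26400 = -26654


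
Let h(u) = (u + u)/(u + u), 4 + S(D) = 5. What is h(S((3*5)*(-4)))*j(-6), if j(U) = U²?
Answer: 36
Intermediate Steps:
S(D) = 1 (S(D) = -4 + 5 = 1)
h(u) = 1 (h(u) = (2*u)/((2*u)) = (2*u)*(1/(2*u)) = 1)
h(S((3*5)*(-4)))*j(-6) = 1*(-6)² = 1*36 = 36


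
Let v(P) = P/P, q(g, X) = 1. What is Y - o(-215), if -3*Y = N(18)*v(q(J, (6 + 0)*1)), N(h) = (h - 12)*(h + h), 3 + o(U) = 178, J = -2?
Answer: -247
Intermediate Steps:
o(U) = 175 (o(U) = -3 + 178 = 175)
N(h) = 2*h*(-12 + h) (N(h) = (-12 + h)*(2*h) = 2*h*(-12 + h))
v(P) = 1
Y = -72 (Y = -2*18*(-12 + 18)/3 = -2*18*6/3 = -72 ≈ -72.000)
Y - o(-215) = -72 - 1*175 = -72 - 175 = -247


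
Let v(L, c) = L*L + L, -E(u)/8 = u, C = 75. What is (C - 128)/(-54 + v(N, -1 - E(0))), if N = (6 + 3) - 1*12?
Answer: 53/48 ≈ 1.1042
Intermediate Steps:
E(u) = -8*u
N = -3 (N = 9 - 12 = -3)
v(L, c) = L + L² (v(L, c) = L² + L = L + L²)
(C - 128)/(-54 + v(N, -1 - E(0))) = (75 - 128)/(-54 - 3*(1 - 3)) = -53/(-54 - 3*(-2)) = -53/(-54 + 6) = -53/(-48) = -53*(-1/48) = 53/48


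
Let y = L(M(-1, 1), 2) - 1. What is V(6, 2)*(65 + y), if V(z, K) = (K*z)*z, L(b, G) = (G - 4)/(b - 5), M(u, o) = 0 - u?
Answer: 4644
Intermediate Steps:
M(u, o) = -u
L(b, G) = (-4 + G)/(-5 + b)
y = -½ (y = (-4 + 2)/(-5 - 1*(-1)) - 1 = -2/(-5 + 1) - 1 = -2/(-4) - 1 = -¼*(-2) - 1 = ½ - 1 = -½ ≈ -0.50000)
V(z, K) = K*z²
V(6, 2)*(65 + y) = (2*6²)*(65 - ½) = (2*36)*(129/2) = 72*(129/2) = 4644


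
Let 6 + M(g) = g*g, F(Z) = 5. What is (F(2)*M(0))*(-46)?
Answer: 1380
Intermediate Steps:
M(g) = -6 + g² (M(g) = -6 + g*g = -6 + g²)
(F(2)*M(0))*(-46) = (5*(-6 + 0²))*(-46) = (5*(-6 + 0))*(-46) = (5*(-6))*(-46) = -30*(-46) = 1380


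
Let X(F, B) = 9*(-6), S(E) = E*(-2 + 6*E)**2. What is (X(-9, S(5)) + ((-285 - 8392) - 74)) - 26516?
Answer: -35321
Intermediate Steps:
X(F, B) = -54
(X(-9, S(5)) + ((-285 - 8392) - 74)) - 26516 = (-54 + ((-285 - 8392) - 74)) - 26516 = (-54 + (-8677 - 74)) - 26516 = (-54 - 8751) - 26516 = -8805 - 26516 = -35321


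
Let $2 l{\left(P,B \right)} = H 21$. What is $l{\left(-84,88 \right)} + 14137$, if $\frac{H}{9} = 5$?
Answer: $\frac{29219}{2} \approx 14610.0$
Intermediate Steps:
$H = 45$ ($H = 9 \cdot 5 = 45$)
$l{\left(P,B \right)} = \frac{945}{2}$ ($l{\left(P,B \right)} = \frac{45 \cdot 21}{2} = \frac{1}{2} \cdot 945 = \frac{945}{2}$)
$l{\left(-84,88 \right)} + 14137 = \frac{945}{2} + 14137 = \frac{29219}{2}$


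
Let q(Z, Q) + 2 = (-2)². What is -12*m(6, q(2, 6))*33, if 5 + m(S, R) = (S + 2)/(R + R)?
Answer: 1188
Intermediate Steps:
q(Z, Q) = 2 (q(Z, Q) = -2 + (-2)² = -2 + 4 = 2)
m(S, R) = -5 + (2 + S)/(2*R) (m(S, R) = -5 + (S + 2)/(R + R) = -5 + (2 + S)/((2*R)) = -5 + (2 + S)*(1/(2*R)) = -5 + (2 + S)/(2*R))
-12*m(6, q(2, 6))*33 = -6*(2 + 6 - 10*2)/2*33 = -6*(2 + 6 - 20)/2*33 = -6*(-12)/2*33 = -12*(-3)*33 = 36*33 = 1188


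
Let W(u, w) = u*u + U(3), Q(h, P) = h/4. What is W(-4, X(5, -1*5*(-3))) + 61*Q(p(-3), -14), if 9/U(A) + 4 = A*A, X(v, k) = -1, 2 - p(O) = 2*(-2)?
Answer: 1093/10 ≈ 109.30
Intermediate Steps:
p(O) = 6 (p(O) = 2 - 2*(-2) = 2 - 1*(-4) = 2 + 4 = 6)
Q(h, P) = h/4 (Q(h, P) = h*(¼) = h/4)
U(A) = 9/(-4 + A²) (U(A) = 9/(-4 + A*A) = 9/(-4 + A²))
W(u, w) = 9/5 + u² (W(u, w) = u*u + 9/(-4 + 3²) = u² + 9/(-4 + 9) = u² + 9/5 = 9/5 + u²)
W(-4, X(5, -1*5*(-3))) + 61*Q(p(-3), -14) = (9/5 + (-4)²) + 61*((¼)*6) = (9/5 + 16) + 61*(3/2) = 89/5 + 183/2 = 1093/10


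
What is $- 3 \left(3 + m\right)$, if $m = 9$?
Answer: $-36$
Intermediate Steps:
$- 3 \left(3 + m\right) = - 3 \left(3 + 9\right) = \left(-3\right) 12 = -36$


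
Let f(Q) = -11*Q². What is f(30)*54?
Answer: -534600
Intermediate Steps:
f(30)*54 = -11*30²*54 = -11*900*54 = -9900*54 = -534600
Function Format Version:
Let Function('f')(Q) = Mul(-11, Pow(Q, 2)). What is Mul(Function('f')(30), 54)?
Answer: -534600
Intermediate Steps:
Mul(Function('f')(30), 54) = Mul(Mul(-11, Pow(30, 2)), 54) = Mul(Mul(-11, 900), 54) = Mul(-9900, 54) = -534600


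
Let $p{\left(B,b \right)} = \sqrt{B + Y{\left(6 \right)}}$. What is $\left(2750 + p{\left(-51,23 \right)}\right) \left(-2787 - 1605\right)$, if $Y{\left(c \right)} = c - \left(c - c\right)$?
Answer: $-12078000 - 13176 i \sqrt{5} \approx -1.2078 \cdot 10^{7} - 29462.0 i$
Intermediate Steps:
$Y{\left(c \right)} = c$ ($Y{\left(c \right)} = c - 0 = c + 0 = c$)
$p{\left(B,b \right)} = \sqrt{6 + B}$ ($p{\left(B,b \right)} = \sqrt{B + 6} = \sqrt{6 + B}$)
$\left(2750 + p{\left(-51,23 \right)}\right) \left(-2787 - 1605\right) = \left(2750 + \sqrt{6 - 51}\right) \left(-2787 - 1605\right) = \left(2750 + \sqrt{-45}\right) \left(-4392\right) = \left(2750 + 3 i \sqrt{5}\right) \left(-4392\right) = -12078000 - 13176 i \sqrt{5}$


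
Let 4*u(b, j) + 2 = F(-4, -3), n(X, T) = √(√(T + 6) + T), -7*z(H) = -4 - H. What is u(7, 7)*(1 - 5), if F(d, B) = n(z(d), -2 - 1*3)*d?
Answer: 2 + 8*I ≈ 2.0 + 8.0*I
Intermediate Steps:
z(H) = 4/7 + H/7 (z(H) = -(-4 - H)/7 = 4/7 + H/7)
n(X, T) = √(T + √(6 + T)) (n(X, T) = √(√(6 + T) + T) = √(T + √(6 + T)))
F(d, B) = 2*I*d (F(d, B) = √((-2 - 1*3) + √(6 + (-2 - 1*3)))*d = √((-2 - 3) + √(6 + (-2 - 3)))*d = √(-5 + √(6 - 5))*d = √(-5 + √1)*d = √(-5 + 1)*d = √(-4)*d = (2*I)*d = 2*I*d)
u(b, j) = -½ - 2*I (u(b, j) = -½ + (2*I*(-4))/4 = -½ + (-8*I)/4 = -½ - 2*I)
u(7, 7)*(1 - 5) = (-½ - 2*I)*(1 - 5) = (-½ - 2*I)*(-4) = 2 + 8*I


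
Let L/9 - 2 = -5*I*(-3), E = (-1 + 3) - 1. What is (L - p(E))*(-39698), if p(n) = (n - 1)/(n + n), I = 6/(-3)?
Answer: 10003896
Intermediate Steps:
I = -2 (I = 6*(-⅓) = -2)
E = 1 (E = 2 - 1 = 1)
p(n) = (-1 + n)/(2*n) (p(n) = (-1 + n)/((2*n)) = (-1 + n)*(1/(2*n)) = (-1 + n)/(2*n))
L = -252 (L = 18 + 9*(-5*(-2)*(-3)) = 18 + 9*(10*(-3)) = 18 + 9*(-30) = 18 - 270 = -252)
(L - p(E))*(-39698) = (-252 - (-1 + 1)/(2*1))*(-39698) = (-252 - 0/2)*(-39698) = (-252 - 1*0)*(-39698) = (-252 + 0)*(-39698) = -252*(-39698) = 10003896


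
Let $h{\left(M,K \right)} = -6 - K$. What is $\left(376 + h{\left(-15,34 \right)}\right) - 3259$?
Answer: $-2923$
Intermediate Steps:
$\left(376 + h{\left(-15,34 \right)}\right) - 3259 = \left(376 - 40\right) - 3259 = 336 - 3259 = -2923$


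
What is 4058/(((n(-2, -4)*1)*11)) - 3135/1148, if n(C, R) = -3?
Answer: -4762039/37884 ≈ -125.70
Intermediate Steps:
4058/(((n(-2, -4)*1)*11)) - 3135/1148 = 4058/((-3*1*11)) - 3135/1148 = 4058/((-3*11)) - 3135*1/1148 = 4058/(-33) - 3135/1148 = 4058*(-1/33) - 3135/1148 = -4058/33 - 3135/1148 = -4762039/37884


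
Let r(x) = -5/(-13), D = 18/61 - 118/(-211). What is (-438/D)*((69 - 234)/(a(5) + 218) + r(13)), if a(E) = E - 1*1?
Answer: 972468405/5289076 ≈ 183.86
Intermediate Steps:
a(E) = -1 + E (a(E) = E - 1 = -1 + E)
D = 10996/12871 (D = 18*(1/61) - 118*(-1/211) = 18/61 + 118/211 = 10996/12871 ≈ 0.85432)
r(x) = 5/13 (r(x) = -5*(-1/13) = 5/13)
(-438/D)*((69 - 234)/(a(5) + 218) + r(13)) = (-438/10996/12871)*((69 - 234)/((-1 + 5) + 218) + 5/13) = (-438*12871/10996)*(-165/(4 + 218) + 5/13) = -2818749*(-165/222 + 5/13)/5498 = -2818749*(-165*1/222 + 5/13)/5498 = -2818749*(-55/74 + 5/13)/5498 = -2818749/5498*(-345/962) = 972468405/5289076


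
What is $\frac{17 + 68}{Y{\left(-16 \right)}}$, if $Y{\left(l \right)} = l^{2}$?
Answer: $\frac{85}{256} \approx 0.33203$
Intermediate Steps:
$\frac{17 + 68}{Y{\left(-16 \right)}} = \frac{17 + 68}{\left(-16\right)^{2}} = \frac{85}{256}$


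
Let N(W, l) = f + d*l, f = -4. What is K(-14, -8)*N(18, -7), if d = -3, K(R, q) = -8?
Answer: -136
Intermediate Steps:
N(W, l) = -4 - 3*l
K(-14, -8)*N(18, -7) = -8*(-4 - 3*(-7)) = -8*(-4 + 21) = -8*17 = -136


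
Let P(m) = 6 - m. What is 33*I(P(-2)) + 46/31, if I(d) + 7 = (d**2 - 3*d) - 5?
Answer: 28690/31 ≈ 925.48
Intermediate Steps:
I(d) = -12 + d**2 - 3*d (I(d) = -7 + ((d**2 - 3*d) - 5) = -7 + (-5 + d**2 - 3*d) = -12 + d**2 - 3*d)
33*I(P(-2)) + 46/31 = 33*(-12 + (6 - 1*(-2))**2 - 3*(6 - 1*(-2))) + 46/31 = 33*(-12 + (6 + 2)**2 - 3*(6 + 2)) + 46*(1/31) = 33*(-12 + 8**2 - 3*8) + 46/31 = 33*(-12 + 64 - 24) + 46/31 = 33*28 + 46/31 = 924 + 46/31 = 28690/31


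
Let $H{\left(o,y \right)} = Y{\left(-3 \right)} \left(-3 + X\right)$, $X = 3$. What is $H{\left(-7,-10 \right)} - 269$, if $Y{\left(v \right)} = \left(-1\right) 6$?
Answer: $-269$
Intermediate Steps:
$Y{\left(v \right)} = -6$
$H{\left(o,y \right)} = 0$ ($H{\left(o,y \right)} = - 6 \left(-3 + 3\right) = \left(-6\right) 0 = 0$)
$H{\left(-7,-10 \right)} - 269 = 0 - 269 = -269$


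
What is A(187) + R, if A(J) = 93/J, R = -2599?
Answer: -485920/187 ≈ -2598.5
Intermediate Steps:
A(187) + R = 93/187 - 2599 = -485920/187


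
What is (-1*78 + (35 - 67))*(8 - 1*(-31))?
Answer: -4290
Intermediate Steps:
(-1*78 + (35 - 67))*(8 - 1*(-31)) = (-78 - 32)*(8 + 31) = -110*39 = -4290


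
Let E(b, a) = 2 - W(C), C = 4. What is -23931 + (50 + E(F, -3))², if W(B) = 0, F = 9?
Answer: -21227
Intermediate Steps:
E(b, a) = 2 (E(b, a) = 2 - 1*0 = 2 + 0 = 2)
-23931 + (50 + E(F, -3))² = -23931 + (50 + 2)² = -23931 + 52² = -23931 + 2704 = -21227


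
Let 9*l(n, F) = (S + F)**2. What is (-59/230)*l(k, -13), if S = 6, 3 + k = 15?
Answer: -2891/2070 ≈ -1.3966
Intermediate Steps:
k = 12 (k = -3 + 15 = 12)
l(n, F) = (6 + F)**2/9
(-59/230)*l(k, -13) = (-59/230)*((6 - 13)**2/9) = (-59*1/230)*((1/9)*(-7)**2) = -59*49/2070 = -59/230*49/9 = -2891/2070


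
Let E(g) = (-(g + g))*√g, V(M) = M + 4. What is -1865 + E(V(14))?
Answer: -1865 - 108*√2 ≈ -2017.7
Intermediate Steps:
V(M) = 4 + M
E(g) = -2*g^(3/2) (E(g) = (-2*g)*√g = -2*g^(3/2))
-1865 + E(V(14)) = -1865 - 2*(4 + 14)^(3/2) = -1865 - 108*√2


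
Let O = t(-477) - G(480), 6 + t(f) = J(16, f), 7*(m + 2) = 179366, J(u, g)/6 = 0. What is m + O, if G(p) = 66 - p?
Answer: 182208/7 ≈ 26030.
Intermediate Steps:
J(u, g) = 0 (J(u, g) = 6*0 = 0)
m = 179352/7 (m = -2 + (⅐)*179366 = -2 + 179366/7 = 179352/7 ≈ 25622.)
t(f) = -6 (t(f) = -6 + 0 = -6)
O = 408 (O = -6 - (66 - 1*480) = -6 - (66 - 480) = -6 - 1*(-414) = -6 + 414 = 408)
m + O = 179352/7 + 408 = 182208/7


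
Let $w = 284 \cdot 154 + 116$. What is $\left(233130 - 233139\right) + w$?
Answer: $43843$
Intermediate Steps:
$w = 43852$ ($w = 43736 + 116 = 43852$)
$\left(233130 - 233139\right) + w = \left(233130 - 233139\right) + 43852 = -9 + 43852 = 43843$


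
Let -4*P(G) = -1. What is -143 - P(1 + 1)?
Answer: -573/4 ≈ -143.25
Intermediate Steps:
P(G) = 1/4 (P(G) = -1/4*(-1) = 1/4)
-143 - P(1 + 1) = -143 - 1*1/4 = -143 - 1/4 = -573/4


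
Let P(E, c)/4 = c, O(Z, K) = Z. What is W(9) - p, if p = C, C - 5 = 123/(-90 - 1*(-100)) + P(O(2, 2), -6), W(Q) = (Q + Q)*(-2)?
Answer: -293/10 ≈ -29.300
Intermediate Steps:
W(Q) = -4*Q (W(Q) = (2*Q)*(-2) = -4*Q)
P(E, c) = 4*c
C = -67/10 (C = 5 + (123/(-90 - 1*(-100)) + 4*(-6)) = 5 + (123/(-90 + 100) - 24) = 5 + (123/10 - 24) = 5 - 117/10 = -67/10 ≈ -6.7000)
p = -67/10 ≈ -6.7000
W(9) - p = -4*9 - 1*(-67/10) = -36 + 67/10 = -293/10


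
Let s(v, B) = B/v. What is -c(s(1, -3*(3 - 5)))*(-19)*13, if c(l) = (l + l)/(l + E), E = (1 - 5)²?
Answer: 1482/11 ≈ 134.73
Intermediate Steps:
E = 16 (E = (-4)² = 16)
c(l) = 2*l/(16 + l) (c(l) = (l + l)/(l + 16) = (2*l)/(16 + l) = 2*l/(16 + l))
-c(s(1, -3*(3 - 5)))*(-19)*13 = -(2*(-3*(3 - 5)/1)/(16 - 3*(3 - 5)/1))*(-19)*13 = -(2*(-3*(-2)*1)/(16 - 3*(-2)*1))*(-19)*13 = -(2*(6*1)/(16 + 6*1))*(-19)*13 = -(2*6/(16 + 6))*(-19)*13 = -(2*6/22)*(-19)*13 = -(2*6*(1/22))*(-19)*13 = -(6/11)*(-19)*13 = -(-114)*13/11 = -1*(-1482/11) = 1482/11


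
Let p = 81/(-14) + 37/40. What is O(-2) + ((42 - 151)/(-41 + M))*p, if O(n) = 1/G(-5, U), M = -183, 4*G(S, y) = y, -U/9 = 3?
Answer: -4256303/1693440 ≈ -2.5134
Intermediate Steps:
U = -27 (U = -9*3 = -27)
G(S, y) = y/4
p = -1361/280 (p = 81*(-1/14) + 37*(1/40) = -81/14 + 37/40 = -1361/280 ≈ -4.8607)
O(n) = -4/27 (O(n) = 1/((1/4)*(-27)) = 1/(-27/4) = -4/27)
O(-2) + ((42 - 151)/(-41 + M))*p = -4/27 + ((42 - 151)/(-41 - 183))*(-1361/280) = -4/27 - 109/(-224)*(-1361/280) = -4/27 - 109*(-1/224)*(-1361/280) = -4/27 + (109/224)*(-1361/280) = -4/27 - 148349/62720 = -4256303/1693440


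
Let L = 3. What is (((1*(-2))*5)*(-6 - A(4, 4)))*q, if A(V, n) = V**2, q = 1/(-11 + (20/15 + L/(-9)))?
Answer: -22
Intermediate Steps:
q = -1/10 (q = 1/(-11 + (20/15 + 3/(-9))) = 1/(-11 + (20*(1/15) + 3*(-1/9))) = 1/(-11 + (4/3 - 1/3)) = 1/(-11 + 1) = 1/(-10) = -1/10 ≈ -0.10000)
(((1*(-2))*5)*(-6 - A(4, 4)))*q = (((1*(-2))*5)*(-6 - 1*4**2))*(-1/10) = ((-2*5)*(-6 - 1*16))*(-1/10) = -10*(-6 - 16)*(-1/10) = -10*(-22)*(-1/10) = 220*(-1/10) = -22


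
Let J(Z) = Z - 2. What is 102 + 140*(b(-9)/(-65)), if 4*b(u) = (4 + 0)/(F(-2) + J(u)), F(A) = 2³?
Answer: 4006/39 ≈ 102.72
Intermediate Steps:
F(A) = 8
J(Z) = -2 + Z
b(u) = 1/(6 + u) (b(u) = ((4 + 0)/(8 + (-2 + u)))/4 = (4/(6 + u))/4 = 1/(6 + u))
102 + 140*(b(-9)/(-65)) = 102 + 140*(1/((6 - 9)*(-65))) = 102 + 140*(-1/65/(-3)) = 102 + 140*(-⅓*(-1/65)) = 102 + 140*(1/195) = 102 + 28/39 = 4006/39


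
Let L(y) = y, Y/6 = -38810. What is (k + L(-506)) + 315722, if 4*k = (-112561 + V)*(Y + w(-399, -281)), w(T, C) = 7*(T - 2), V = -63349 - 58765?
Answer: 55306414089/4 ≈ 1.3827e+10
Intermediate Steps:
Y = -232860 (Y = 6*(-38810) = -232860)
V = -122114
w(T, C) = -14 + 7*T (w(T, C) = 7*(-2 + T) = -14 + 7*T)
k = 55305153225/4 (k = ((-112561 - 122114)*(-232860 + (-14 + 7*(-399))))/4 = (-234675*(-232860 + (-14 - 2793)))/4 = (-234675*(-232860 - 2807))/4 = (-234675*(-235667))/4 = (¼)*55305153225 = 55305153225/4 ≈ 1.3826e+10)
(k + L(-506)) + 315722 = (55305153225/4 - 506) + 315722 = 55305151201/4 + 315722 = 55306414089/4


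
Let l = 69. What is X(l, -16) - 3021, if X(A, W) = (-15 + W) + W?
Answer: -3068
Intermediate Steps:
X(A, W) = -15 + 2*W
X(l, -16) - 3021 = (-15 + 2*(-16)) - 3021 = (-15 - 32) - 3021 = -47 - 3021 = -3068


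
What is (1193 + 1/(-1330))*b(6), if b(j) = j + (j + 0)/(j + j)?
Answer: 20626957/2660 ≈ 7754.5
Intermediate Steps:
b(j) = ½ + j (b(j) = j + j/((2*j)) = j + j*(1/(2*j)) = j + ½ = ½ + j)
(1193 + 1/(-1330))*b(6) = (1193 + 1/(-1330))*(½ + 6) = (1193 - 1/1330)*(13/2) = (1586689/1330)*(13/2) = 20626957/2660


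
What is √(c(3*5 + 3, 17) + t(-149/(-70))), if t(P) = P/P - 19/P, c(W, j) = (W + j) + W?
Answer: 2*√250171/149 ≈ 6.7137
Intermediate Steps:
c(W, j) = j + 2*W
t(P) = 1 - 19/P
√(c(3*5 + 3, 17) + t(-149/(-70))) = √((17 + 2*(3*5 + 3)) + (-19 - 149/(-70))/((-149/(-70)))) = √((17 + 2*(15 + 3)) + (-19 - 149*(-1/70))/((-149*(-1/70)))) = √((17 + 2*18) + (-19 + 149/70)/(149/70)) = √((17 + 36) + (70/149)*(-1181/70)) = √(53 - 1181/149) = √(6716/149) = 2*√250171/149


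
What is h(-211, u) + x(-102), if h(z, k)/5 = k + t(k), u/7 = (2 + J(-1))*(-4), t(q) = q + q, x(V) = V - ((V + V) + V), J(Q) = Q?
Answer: -216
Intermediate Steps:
x(V) = -2*V (x(V) = V - (2*V + V) = V - 3*V = -2*V)
t(q) = 2*q
u = -28 (u = 7*((2 - 1)*(-4)) = 7*(1*(-4)) = 7*(-4) = -28)
h(z, k) = 15*k (h(z, k) = 5*(k + 2*k) = 5*(3*k) = 15*k)
h(-211, u) + x(-102) = 15*(-28) - 2*(-102) = -420 + 204 = -216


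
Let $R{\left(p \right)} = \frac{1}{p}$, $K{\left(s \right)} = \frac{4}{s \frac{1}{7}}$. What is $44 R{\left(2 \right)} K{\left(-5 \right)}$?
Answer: $- \frac{616}{5} \approx -123.2$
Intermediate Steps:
$K{\left(s \right)} = \frac{28}{s}$ ($K{\left(s \right)} = \frac{4}{s \frac{1}{7}} = \frac{4}{\frac{1}{7} s} = 4 \frac{7}{s} = \frac{28}{s}$)
$44 R{\left(2 \right)} K{\left(-5 \right)} = \frac{44}{2} \frac{28}{-5} = 44 \cdot \frac{1}{2} \cdot 28 \left(- \frac{1}{5}\right) = 22 \left(- \frac{28}{5}\right) = - \frac{616}{5}$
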